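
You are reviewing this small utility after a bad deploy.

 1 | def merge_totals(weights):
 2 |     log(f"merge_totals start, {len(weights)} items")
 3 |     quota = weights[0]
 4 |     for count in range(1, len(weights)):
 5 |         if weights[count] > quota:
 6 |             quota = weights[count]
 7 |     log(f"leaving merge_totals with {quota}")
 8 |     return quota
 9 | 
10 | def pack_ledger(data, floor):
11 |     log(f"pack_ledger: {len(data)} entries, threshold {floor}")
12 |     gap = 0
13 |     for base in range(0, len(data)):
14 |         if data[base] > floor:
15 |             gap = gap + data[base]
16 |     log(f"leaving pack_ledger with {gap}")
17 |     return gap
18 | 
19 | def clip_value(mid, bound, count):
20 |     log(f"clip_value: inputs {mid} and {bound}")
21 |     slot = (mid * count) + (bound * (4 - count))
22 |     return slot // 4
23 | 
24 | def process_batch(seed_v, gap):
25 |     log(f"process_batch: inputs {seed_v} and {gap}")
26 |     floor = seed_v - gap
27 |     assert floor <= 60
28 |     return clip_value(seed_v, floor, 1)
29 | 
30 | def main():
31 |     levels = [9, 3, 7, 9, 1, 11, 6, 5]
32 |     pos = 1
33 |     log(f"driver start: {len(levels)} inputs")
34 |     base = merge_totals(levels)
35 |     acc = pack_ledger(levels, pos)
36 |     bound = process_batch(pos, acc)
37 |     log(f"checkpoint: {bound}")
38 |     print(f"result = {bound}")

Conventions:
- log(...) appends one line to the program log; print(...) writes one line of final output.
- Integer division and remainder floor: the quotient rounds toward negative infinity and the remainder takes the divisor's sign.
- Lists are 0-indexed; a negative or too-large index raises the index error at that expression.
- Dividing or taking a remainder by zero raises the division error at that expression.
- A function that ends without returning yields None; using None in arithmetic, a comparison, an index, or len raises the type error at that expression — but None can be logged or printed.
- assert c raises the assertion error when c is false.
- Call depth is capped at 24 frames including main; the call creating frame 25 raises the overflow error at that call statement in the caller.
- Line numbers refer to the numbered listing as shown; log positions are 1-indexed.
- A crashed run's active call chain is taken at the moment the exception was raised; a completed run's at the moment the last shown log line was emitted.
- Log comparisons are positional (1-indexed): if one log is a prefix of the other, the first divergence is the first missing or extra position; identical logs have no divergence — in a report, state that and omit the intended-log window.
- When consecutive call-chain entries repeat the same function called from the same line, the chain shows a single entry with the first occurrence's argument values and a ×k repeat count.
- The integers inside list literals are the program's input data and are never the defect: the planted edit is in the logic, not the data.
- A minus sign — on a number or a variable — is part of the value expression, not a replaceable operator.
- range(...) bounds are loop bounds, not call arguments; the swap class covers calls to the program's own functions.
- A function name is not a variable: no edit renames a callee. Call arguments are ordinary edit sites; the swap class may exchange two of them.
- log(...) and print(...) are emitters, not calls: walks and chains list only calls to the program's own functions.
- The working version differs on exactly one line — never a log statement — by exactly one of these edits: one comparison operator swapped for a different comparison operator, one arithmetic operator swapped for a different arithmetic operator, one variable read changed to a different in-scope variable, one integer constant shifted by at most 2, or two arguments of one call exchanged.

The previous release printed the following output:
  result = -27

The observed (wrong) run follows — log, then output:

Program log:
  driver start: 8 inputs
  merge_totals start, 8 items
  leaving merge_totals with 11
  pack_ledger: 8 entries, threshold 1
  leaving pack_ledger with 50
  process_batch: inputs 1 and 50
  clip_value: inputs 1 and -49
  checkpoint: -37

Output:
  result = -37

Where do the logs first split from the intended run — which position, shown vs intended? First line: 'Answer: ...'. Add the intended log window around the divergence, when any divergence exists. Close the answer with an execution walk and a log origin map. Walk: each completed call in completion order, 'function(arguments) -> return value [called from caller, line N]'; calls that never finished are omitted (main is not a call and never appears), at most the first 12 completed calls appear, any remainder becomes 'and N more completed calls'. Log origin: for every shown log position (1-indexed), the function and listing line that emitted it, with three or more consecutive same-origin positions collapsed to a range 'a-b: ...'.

Answer: position 6 — the shown line 'process_batch: inputs 1 and 50' should read 'process_batch: inputs 11 and 50'.
Intended log window:
  4: pack_ledger: 8 entries, threshold 1
  5: leaving pack_ledger with 50
  6: process_batch: inputs 11 and 50
  7: clip_value: inputs 11 and -39
Execution walk:
  merge_totals([9, 3, 7, 9, 1, 11, 6, 5]) -> 11  [called from main, line 34]
  pack_ledger([9, 3, 7, 9, 1, 11, 6, 5], 1) -> 50  [called from main, line 35]
  clip_value(1, -49, 1) -> -37  [called from process_batch, line 28]
  process_batch(1, 50) -> -37  [called from main, line 36]
Log origins:
  1: emitted by main (line 33)
  2: emitted by merge_totals (line 2)
  3: emitted by merge_totals (line 7)
  4: emitted by pack_ledger (line 11)
  5: emitted by pack_ledger (line 16)
  6: emitted by process_batch (line 25)
  7: emitted by clip_value (line 20)
  8: emitted by main (line 37)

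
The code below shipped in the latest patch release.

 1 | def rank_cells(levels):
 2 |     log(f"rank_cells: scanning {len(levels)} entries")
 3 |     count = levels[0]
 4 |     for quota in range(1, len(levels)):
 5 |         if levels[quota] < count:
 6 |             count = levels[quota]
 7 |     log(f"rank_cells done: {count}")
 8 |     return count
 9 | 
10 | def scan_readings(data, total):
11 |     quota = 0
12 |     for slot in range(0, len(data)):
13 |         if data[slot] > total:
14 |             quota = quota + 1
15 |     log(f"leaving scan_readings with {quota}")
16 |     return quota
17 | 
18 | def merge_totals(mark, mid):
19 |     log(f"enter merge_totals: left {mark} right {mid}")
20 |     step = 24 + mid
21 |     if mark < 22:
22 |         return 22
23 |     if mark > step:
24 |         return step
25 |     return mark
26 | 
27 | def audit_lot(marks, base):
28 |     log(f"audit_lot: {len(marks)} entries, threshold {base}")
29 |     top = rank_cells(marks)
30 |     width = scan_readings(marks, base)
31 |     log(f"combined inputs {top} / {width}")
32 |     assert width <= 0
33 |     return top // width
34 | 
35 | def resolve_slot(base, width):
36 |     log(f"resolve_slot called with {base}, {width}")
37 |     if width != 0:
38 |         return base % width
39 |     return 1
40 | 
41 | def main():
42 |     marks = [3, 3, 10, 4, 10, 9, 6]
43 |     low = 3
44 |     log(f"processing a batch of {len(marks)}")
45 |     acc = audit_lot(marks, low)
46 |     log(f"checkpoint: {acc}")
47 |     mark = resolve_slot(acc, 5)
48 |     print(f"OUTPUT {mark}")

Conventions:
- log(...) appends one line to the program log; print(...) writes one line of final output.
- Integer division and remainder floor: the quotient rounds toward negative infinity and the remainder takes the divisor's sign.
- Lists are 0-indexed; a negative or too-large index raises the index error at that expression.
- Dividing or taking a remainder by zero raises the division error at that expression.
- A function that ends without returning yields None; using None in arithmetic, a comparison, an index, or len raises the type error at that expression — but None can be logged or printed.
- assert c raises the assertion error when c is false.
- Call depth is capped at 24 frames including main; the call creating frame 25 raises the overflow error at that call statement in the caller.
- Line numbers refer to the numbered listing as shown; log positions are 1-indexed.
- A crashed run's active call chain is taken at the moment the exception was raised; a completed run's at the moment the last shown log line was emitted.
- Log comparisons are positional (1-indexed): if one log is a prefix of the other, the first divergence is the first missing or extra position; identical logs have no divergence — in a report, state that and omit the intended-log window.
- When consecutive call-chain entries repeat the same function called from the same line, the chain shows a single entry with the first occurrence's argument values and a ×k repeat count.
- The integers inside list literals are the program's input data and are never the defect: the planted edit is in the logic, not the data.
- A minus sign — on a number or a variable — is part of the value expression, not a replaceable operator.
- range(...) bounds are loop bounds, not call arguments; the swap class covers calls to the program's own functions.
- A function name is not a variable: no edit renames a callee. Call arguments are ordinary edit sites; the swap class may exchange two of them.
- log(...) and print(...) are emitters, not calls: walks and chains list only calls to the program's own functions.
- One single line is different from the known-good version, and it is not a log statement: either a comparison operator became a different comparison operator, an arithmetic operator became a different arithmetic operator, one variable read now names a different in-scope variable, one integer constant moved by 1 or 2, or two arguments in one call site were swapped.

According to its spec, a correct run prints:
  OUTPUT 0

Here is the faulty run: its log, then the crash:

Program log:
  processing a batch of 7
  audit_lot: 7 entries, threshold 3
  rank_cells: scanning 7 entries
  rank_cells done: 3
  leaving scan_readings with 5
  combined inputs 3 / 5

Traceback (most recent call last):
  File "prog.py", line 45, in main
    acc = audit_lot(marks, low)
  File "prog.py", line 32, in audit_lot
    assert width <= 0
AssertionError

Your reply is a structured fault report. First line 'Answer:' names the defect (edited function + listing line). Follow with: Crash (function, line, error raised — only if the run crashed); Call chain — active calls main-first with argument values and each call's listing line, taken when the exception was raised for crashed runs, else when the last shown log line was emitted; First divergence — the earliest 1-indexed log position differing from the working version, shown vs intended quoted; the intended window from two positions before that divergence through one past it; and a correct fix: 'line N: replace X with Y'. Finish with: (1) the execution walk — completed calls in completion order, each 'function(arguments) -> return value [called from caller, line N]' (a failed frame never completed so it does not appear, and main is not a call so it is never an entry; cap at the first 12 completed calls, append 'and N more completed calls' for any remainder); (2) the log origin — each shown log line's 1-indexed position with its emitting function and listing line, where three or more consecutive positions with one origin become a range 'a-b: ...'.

Answer: the defect is in audit_lot at line 32.
Core observation: The shown log is a 6-line prefix of the intended one, whose next entry is 'checkpoint: 0'.
Crash: audit_lot, line 32, AssertionError.
Call chain: main -> audit_lot([3, 3, 10, 4, 10, 9, 6], 3) (called at line 45).
First divergence: position 7 — after 6 matching lines the faulty run goes silent; intended next line 'checkpoint: 0'.
Intended log window:
  5: leaving scan_readings with 5
  6: combined inputs 3 / 5
  7: checkpoint: 0
  8: resolve_slot called with 0, 5
Execution walk:
  rank_cells([3, 3, 10, 4, 10, 9, 6]) -> 3  [called from audit_lot, line 29]
  scan_readings([3, 3, 10, 4, 10, 9, 6], 3) -> 5  [called from audit_lot, line 30]
Log origins:
  1: from main, line 44
  2: from audit_lot, line 28
  3: from rank_cells, line 2
  4: from rank_cells, line 7
  5: from scan_readings, line 15
  6: from audit_lot, line 31
A correct fix: line 32: replace `<=` with `>`.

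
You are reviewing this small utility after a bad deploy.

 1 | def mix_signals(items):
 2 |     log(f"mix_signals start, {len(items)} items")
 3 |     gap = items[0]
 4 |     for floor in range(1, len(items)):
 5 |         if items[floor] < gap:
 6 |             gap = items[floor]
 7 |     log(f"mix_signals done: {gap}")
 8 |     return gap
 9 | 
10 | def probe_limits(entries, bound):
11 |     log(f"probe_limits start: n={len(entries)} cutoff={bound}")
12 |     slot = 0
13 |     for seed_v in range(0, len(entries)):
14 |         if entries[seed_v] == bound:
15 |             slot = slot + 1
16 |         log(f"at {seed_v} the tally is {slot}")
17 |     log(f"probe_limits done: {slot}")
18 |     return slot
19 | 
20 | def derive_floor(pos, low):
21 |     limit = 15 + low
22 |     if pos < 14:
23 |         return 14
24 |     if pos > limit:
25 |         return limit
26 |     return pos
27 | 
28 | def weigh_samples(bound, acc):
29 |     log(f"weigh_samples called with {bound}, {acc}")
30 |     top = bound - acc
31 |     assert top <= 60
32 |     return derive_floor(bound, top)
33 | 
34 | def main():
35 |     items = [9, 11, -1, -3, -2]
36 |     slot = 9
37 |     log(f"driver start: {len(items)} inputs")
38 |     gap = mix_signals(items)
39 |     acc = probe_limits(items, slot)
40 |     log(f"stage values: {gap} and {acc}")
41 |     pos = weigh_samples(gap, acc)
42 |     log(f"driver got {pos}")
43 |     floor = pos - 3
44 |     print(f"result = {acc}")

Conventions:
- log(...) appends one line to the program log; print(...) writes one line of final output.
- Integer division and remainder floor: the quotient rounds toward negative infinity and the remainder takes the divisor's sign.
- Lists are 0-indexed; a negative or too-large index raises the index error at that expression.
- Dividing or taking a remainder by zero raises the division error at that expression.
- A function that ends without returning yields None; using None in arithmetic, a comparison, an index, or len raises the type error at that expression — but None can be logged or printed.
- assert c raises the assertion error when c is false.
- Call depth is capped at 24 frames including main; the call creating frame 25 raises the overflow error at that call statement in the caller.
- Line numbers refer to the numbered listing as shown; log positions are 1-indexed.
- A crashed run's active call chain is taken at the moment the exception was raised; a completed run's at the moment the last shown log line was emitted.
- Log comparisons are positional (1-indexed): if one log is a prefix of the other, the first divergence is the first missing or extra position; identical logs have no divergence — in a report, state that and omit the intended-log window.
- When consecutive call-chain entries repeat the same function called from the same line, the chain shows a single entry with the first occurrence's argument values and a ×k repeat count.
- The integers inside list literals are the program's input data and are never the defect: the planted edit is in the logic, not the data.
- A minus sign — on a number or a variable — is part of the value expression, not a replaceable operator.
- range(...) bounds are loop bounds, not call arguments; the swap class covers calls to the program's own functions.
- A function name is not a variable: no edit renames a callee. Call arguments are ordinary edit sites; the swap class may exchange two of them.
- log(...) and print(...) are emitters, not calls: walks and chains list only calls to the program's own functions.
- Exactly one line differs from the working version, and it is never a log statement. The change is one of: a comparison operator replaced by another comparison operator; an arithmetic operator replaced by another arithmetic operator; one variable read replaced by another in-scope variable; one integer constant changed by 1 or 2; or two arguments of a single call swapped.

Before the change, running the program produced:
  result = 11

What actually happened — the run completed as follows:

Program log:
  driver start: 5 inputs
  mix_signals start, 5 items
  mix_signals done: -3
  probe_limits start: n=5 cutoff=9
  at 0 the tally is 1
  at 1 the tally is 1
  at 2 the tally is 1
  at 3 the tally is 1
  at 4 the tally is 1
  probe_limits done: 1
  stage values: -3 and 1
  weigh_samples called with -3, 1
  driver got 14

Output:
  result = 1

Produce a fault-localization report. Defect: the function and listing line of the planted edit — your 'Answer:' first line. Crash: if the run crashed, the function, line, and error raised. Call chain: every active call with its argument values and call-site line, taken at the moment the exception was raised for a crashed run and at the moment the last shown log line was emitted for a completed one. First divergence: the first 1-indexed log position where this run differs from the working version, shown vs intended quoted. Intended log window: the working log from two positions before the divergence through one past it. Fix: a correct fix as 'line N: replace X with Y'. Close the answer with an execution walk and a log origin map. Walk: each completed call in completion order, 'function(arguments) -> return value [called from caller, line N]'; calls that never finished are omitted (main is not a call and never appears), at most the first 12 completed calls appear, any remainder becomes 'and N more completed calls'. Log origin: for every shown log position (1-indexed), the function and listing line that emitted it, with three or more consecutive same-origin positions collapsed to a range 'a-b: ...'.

Answer: the defect is in main at line 44.
Key observation: No log line changed; the fault shows up purely in the output.
Call chain: main.
First divergence: none — the logs agree in full.
Execution walk:
  mix_signals([9, 11, -1, -3, -2]) -> -3  [called from main, line 38]
  probe_limits([9, 11, -1, -3, -2], 9) -> 1  [called from main, line 39]
  derive_floor(-3, -4) -> 14  [called from weigh_samples, line 32]
  weigh_samples(-3, 1) -> 14  [called from main, line 41]
Log line origins:
  1: emitted by main (line 37)
  2: emitted by mix_signals (line 2)
  3: emitted by mix_signals (line 7)
  4: emitted by probe_limits (line 11)
  5-9: emitted by probe_limits (line 16)
  10: emitted by probe_limits (line 17)
  11: emitted by main (line 40)
  12: emitted by weigh_samples (line 29)
  13: emitted by main (line 42)
A correct fix: line 44: replace `acc` with `floor`.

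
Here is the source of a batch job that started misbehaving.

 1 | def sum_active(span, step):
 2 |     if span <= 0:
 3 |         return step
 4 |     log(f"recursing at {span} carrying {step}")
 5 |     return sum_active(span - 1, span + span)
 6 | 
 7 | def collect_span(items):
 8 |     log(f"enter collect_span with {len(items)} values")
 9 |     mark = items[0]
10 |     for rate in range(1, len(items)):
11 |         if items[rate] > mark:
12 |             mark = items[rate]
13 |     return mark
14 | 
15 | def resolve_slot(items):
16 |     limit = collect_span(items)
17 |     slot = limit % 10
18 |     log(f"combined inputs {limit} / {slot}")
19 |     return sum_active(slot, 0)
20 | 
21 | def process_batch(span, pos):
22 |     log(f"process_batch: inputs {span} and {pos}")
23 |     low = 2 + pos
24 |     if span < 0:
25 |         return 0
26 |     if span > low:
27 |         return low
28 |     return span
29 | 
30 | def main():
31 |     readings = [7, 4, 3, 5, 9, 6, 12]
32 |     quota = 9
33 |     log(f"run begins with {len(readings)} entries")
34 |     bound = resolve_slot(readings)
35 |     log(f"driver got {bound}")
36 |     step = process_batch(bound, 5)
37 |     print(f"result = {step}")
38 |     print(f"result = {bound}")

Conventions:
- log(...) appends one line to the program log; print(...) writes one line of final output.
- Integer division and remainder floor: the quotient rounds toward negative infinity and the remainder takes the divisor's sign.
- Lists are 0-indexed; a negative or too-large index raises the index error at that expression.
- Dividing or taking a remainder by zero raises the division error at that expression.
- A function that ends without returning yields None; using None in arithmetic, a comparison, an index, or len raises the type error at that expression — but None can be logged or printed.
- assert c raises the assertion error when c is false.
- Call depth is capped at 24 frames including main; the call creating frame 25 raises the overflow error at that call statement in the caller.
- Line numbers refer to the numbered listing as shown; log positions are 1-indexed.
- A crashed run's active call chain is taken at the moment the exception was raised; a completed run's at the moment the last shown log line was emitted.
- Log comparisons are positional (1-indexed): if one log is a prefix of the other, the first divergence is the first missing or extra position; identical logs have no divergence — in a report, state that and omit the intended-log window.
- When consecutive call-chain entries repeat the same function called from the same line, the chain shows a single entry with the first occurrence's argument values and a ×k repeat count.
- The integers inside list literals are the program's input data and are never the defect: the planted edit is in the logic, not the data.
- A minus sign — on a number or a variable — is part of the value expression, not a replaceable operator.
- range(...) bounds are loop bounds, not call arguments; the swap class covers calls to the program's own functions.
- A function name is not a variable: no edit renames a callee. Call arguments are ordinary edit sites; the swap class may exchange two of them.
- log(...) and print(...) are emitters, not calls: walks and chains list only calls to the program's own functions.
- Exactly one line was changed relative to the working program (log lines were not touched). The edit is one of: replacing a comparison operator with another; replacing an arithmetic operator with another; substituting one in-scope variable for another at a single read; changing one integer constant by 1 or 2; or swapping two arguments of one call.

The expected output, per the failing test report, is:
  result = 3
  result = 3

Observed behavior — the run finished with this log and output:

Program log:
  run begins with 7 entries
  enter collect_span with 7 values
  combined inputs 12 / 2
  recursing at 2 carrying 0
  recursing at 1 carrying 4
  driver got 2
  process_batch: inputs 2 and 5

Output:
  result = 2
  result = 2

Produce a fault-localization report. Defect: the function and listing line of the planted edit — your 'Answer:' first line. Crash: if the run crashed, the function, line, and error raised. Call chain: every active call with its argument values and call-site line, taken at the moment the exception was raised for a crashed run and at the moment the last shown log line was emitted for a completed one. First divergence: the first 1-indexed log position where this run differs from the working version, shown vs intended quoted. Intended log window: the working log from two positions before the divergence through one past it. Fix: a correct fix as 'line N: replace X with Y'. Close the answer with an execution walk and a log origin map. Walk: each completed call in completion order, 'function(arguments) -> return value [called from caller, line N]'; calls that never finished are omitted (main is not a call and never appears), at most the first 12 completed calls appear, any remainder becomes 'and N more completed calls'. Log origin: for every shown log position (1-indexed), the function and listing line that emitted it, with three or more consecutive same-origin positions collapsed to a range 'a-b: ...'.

Answer: the defect is in sum_active at line 5.
The tell: The earliest visible damage is log position 5 — 'recursing at 1 carrying 4' rather than the intended 'recursing at 1 carrying 2'.
Call chain: main -> process_batch(2, 5) (called at line 36).
First divergence: position 5 — shown 'recursing at 1 carrying 4', intended 'recursing at 1 carrying 2'.
Intended log window:
  3: combined inputs 12 / 2
  4: recursing at 2 carrying 0
  5: recursing at 1 carrying 2
  6: driver got 3
Execution walk:
  collect_span([7, 4, 3, 5, 9, 6, 12]) -> 12  [called from resolve_slot, line 16]
  sum_active(0, 2) -> 2  [called from sum_active, line 5]
  sum_active(1, 4) -> 2  [called from sum_active, line 5]
  sum_active(2, 0) -> 2  [called from resolve_slot, line 19]
  resolve_slot([7, 4, 3, 5, 9, 6, 12]) -> 2  [called from main, line 34]
  process_batch(2, 5) -> 2  [called from main, line 36]
Log line origins:
  1: emitted by main (line 33)
  2: emitted by collect_span (line 8)
  3: emitted by resolve_slot (line 18)
  4: emitted by sum_active (line 4)
  5: emitted by sum_active (line 4)
  6: emitted by main (line 35)
  7: emitted by process_batch (line 22)
A correct fix: line 5: replace `span + span` with `step + span`.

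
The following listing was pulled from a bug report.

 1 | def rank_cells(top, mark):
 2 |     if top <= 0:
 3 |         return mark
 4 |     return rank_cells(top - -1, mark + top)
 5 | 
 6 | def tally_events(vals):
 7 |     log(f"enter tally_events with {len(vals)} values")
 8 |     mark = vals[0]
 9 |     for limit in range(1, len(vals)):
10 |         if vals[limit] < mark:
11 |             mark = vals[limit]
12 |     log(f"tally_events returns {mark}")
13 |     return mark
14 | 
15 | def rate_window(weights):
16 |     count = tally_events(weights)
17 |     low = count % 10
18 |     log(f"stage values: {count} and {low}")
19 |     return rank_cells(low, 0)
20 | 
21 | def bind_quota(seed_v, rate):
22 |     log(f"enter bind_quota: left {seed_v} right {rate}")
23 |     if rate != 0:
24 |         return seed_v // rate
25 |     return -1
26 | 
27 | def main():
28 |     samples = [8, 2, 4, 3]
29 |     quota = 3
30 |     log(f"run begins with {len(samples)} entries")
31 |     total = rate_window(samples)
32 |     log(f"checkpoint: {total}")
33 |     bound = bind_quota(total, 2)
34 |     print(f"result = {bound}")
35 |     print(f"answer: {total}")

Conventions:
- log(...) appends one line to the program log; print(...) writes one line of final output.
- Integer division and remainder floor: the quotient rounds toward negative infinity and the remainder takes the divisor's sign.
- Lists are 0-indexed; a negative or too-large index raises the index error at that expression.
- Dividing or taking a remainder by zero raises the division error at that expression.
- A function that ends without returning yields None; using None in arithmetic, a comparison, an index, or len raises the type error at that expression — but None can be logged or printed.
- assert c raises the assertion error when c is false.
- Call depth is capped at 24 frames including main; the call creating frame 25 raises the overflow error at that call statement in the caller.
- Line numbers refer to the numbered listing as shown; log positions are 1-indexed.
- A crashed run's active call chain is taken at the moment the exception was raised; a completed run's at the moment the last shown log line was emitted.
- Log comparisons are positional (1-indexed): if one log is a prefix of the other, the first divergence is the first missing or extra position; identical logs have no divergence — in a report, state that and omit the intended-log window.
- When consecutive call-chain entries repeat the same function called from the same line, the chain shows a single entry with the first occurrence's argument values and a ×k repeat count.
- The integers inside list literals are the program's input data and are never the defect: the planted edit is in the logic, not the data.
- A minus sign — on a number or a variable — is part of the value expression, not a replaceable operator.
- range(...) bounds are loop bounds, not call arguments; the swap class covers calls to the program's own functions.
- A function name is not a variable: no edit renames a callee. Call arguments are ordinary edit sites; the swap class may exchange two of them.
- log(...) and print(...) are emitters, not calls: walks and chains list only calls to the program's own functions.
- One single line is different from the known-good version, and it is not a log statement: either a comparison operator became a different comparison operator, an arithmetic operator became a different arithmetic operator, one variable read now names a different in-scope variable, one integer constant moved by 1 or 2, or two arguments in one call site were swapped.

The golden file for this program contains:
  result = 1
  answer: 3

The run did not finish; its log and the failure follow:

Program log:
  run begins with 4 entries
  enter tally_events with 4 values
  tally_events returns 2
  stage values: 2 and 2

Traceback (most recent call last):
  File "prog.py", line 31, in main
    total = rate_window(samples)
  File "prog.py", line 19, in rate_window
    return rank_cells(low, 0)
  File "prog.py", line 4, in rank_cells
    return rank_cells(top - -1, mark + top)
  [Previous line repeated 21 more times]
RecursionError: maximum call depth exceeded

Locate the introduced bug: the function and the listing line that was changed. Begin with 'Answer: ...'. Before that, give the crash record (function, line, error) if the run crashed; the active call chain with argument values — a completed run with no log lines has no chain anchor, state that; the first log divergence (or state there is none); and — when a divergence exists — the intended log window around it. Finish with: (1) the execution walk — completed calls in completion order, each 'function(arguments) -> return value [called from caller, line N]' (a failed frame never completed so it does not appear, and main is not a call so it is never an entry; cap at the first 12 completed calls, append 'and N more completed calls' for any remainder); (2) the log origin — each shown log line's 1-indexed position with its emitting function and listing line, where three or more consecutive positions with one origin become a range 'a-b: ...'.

Answer: the defect is in rank_cells at line 4.
Key fact: The log ends early — 4 lines, where the working version next logs 'checkpoint: 3'.
Crash: rank_cells, line 4, RecursionError.
Call chain: main -> rate_window([8, 2, 4, 3]) (called at line 31) -> rank_cells(2, 0) (called at line 19) -> rank_cells(3, 2) (called at line 4) ×21.
First divergence: position 5 — after 4 matching lines the faulty run goes silent; intended next line 'checkpoint: 3'.
Intended log window:
  3: tally_events returns 2
  4: stage values: 2 and 2
  5: checkpoint: 3
  6: enter bind_quota: left 3 right 2
Execution walk:
  tally_events([8, 2, 4, 3]) -> 2  [called from rate_window, line 16]
Origin of each log line:
  1: emitted by main (line 30)
  2: emitted by tally_events (line 7)
  3: emitted by tally_events (line 12)
  4: emitted by rate_window (line 18)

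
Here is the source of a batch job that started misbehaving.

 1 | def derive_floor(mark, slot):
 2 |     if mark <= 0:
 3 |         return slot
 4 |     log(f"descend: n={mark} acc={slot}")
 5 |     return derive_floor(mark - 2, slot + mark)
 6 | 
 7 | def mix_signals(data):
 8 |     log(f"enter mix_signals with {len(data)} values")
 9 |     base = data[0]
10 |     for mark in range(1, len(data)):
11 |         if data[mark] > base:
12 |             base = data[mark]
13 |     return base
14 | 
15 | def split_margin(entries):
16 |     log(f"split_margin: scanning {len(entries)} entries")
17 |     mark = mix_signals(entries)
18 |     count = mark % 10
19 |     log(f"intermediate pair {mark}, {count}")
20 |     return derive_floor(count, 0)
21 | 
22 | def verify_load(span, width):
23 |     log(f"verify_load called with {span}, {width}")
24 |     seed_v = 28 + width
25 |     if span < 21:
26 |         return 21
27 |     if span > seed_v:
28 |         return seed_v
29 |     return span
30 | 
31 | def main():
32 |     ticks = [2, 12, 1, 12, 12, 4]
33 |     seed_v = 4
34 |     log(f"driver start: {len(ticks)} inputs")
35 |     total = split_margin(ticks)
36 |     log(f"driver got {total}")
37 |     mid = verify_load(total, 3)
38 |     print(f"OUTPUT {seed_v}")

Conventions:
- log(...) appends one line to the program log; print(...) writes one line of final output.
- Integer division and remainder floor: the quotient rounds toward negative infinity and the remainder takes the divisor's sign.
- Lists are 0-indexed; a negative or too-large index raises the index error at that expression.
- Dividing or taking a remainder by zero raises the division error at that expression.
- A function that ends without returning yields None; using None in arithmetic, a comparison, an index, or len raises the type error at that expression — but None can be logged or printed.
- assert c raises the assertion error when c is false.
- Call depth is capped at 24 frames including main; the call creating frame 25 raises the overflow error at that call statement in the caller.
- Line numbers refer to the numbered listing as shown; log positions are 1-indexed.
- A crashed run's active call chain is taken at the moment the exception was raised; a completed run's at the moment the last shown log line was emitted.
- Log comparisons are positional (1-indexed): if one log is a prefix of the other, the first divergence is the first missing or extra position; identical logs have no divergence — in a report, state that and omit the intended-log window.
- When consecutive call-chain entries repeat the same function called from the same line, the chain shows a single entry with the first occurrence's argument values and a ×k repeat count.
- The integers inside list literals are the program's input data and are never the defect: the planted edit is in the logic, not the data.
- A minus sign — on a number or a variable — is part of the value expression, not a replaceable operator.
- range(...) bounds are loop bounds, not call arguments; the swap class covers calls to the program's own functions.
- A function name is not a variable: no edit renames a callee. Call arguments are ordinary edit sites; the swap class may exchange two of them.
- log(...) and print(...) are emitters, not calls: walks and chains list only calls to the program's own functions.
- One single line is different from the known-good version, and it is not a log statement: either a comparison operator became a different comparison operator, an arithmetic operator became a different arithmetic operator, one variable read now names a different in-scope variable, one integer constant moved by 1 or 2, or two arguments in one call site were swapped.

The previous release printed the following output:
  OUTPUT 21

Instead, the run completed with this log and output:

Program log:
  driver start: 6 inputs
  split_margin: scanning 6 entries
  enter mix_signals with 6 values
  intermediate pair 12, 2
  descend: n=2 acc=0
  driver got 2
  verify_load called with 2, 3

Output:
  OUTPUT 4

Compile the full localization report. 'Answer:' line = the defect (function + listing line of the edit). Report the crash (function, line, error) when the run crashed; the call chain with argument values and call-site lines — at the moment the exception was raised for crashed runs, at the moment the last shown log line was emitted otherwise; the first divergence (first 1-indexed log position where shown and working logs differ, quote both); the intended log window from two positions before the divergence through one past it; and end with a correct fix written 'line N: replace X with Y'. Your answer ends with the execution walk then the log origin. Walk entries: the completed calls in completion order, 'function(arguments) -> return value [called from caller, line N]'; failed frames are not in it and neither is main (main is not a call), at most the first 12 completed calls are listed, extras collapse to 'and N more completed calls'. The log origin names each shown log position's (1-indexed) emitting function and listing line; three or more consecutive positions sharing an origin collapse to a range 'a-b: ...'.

Answer: the defect is in main at line 38.
Key observation: Log streams are identical — the defect surfaces only in the printed output.
Call chain: main -> verify_load(2, 3) (called at line 37).
First divergence: none; the two logs match at every position.
Execution walk:
  mix_signals([2, 12, 1, 12, 12, 4]) -> 12  [called from split_margin, line 17]
  derive_floor(0, 2) -> 2  [called from derive_floor, line 5]
  derive_floor(2, 0) -> 2  [called from split_margin, line 20]
  split_margin([2, 12, 1, 12, 12, 4]) -> 2  [called from main, line 35]
  verify_load(2, 3) -> 21  [called from main, line 37]
Origin of each log line:
  1: emitted by main (line 34)
  2: emitted by split_margin (line 16)
  3: emitted by mix_signals (line 8)
  4: emitted by split_margin (line 19)
  5: emitted by derive_floor (line 4)
  6: emitted by main (line 36)
  7: emitted by verify_load (line 23)
A correct fix: line 38: replace `seed_v` with `mid`.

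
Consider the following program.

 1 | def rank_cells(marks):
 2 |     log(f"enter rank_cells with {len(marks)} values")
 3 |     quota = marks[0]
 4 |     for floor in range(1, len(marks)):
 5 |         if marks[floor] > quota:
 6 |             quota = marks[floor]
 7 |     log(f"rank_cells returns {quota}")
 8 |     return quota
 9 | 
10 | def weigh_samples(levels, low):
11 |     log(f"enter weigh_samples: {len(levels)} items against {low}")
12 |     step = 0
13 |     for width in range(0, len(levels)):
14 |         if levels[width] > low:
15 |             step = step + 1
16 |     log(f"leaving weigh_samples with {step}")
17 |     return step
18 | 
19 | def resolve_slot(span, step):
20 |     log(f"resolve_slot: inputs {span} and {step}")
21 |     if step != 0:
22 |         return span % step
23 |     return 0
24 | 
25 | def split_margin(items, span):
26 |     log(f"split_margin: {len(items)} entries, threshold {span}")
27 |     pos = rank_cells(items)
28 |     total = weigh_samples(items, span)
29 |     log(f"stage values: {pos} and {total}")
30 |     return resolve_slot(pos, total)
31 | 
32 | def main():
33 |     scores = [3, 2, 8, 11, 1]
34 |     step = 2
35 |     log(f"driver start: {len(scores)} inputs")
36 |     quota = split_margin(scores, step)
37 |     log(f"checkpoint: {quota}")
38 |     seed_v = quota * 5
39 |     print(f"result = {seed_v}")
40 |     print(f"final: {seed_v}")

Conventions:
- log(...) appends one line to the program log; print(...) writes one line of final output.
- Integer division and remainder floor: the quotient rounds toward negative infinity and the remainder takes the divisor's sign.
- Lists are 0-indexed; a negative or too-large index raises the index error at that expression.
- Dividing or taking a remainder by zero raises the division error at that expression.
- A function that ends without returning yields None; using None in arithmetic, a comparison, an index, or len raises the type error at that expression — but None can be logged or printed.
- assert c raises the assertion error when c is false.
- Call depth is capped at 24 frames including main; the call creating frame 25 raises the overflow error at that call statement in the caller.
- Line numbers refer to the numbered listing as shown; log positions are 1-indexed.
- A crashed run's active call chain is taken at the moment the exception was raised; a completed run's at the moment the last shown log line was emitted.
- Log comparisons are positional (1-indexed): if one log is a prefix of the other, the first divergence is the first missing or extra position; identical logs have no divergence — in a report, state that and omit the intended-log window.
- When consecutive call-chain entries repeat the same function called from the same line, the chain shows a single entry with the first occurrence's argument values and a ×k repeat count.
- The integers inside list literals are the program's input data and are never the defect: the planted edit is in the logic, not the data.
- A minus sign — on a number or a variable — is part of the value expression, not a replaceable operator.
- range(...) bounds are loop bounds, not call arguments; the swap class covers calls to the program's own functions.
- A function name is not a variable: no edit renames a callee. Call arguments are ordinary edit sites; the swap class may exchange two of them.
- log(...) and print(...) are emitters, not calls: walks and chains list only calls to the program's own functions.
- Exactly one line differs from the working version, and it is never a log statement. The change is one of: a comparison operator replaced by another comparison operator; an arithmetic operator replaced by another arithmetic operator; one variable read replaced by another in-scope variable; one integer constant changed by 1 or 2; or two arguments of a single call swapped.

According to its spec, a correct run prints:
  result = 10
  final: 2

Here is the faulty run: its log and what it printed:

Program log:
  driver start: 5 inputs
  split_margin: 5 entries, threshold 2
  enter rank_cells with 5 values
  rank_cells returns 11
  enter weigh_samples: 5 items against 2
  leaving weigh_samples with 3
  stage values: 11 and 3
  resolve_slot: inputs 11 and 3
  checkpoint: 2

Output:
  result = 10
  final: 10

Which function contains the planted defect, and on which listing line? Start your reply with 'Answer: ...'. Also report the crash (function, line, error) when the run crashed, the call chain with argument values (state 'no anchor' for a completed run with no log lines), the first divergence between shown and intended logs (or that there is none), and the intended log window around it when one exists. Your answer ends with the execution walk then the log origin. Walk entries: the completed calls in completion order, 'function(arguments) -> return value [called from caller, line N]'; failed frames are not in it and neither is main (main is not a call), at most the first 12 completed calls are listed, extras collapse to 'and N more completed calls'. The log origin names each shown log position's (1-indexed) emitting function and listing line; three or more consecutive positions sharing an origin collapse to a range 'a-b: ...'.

Answer: the defect is in main at line 40.
Key observation: The two runs log identically and part ways only at the printed values.
Call chain: main.
First divergence: none — the logs agree in full.
Execution walk:
  rank_cells([3, 2, 8, 11, 1]) -> 11  [called from split_margin, line 27]
  weigh_samples([3, 2, 8, 11, 1], 2) -> 3  [called from split_margin, line 28]
  resolve_slot(11, 3) -> 2  [called from split_margin, line 30]
  split_margin([3, 2, 8, 11, 1], 2) -> 2  [called from main, line 36]
Log line origins:
  1: logged in main at line 35
  2: logged in split_margin at line 26
  3: logged in rank_cells at line 2
  4: logged in rank_cells at line 7
  5: logged in weigh_samples at line 11
  6: logged in weigh_samples at line 16
  7: logged in split_margin at line 29
  8: logged in resolve_slot at line 20
  9: logged in main at line 37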